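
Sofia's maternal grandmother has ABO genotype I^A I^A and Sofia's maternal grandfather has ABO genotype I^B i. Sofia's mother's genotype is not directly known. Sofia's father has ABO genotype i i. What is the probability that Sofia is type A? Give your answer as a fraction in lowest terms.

1/2

Sofia's mother's ABO genotype from I^A I^A × I^B i: 1/2 I^A I^B, 1/2 I^A i.
Crossing each possibility with the father i i and summing P(type A): 1/2·1/2 + 1/2·1/2 = 1/2.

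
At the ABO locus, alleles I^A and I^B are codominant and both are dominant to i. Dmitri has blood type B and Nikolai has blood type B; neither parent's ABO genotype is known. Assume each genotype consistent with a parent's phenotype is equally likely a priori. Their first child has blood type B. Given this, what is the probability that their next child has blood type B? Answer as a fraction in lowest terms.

Possible genotypes: Dmitri ∈ {I^B I^B, I^B i}; Nikolai ∈ {I^B I^B, I^B i}.
Weight each parental genotype pair by prior × P(type-B child):
  I^B I^B × I^B I^B: posterior weight 4/15; P(next child type B) = 1.
  I^B I^B × I^B i: posterior weight 4/15; P(next child type B) = 1.
  I^B i × I^B I^B: posterior weight 4/15; P(next child type B) = 1.
  I^B i × I^B i: posterior weight 1/5; P(next child type B) = 3/4.
Weighted sum = 19/20.

19/20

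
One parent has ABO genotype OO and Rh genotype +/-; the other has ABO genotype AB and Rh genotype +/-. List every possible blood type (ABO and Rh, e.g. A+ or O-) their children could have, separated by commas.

Gametes from OO × AB give offspring ABO genotypes AO, BO, i.e. phenotypes A, B.
Rh cross +/- × +/- → phenotypes Rh+, Rh-.
Combining independently: A+, A-, B+, B-.

A+, A-, B+, B-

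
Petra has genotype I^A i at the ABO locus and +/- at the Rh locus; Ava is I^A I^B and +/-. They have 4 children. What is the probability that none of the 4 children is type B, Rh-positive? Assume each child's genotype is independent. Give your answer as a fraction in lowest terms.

28561/65536

ABO cross I^A i × I^A I^B → 1/2 A, 1/4 B, 1/4 AB.
Rh cross +/- × +/- → 3/4 Rh+, 1/4 Rh-; so P(type B, Rh-positive) = 1/4 × 3/4 = 3/16 per child.
P(not type B, Rh-positive) = 13/16 for one child; (13/16)^4 = 28561/65536.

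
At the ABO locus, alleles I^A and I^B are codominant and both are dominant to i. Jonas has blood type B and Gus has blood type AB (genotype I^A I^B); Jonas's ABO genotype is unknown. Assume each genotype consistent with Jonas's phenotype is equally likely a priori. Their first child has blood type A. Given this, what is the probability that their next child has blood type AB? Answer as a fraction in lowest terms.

1/4

Possible genotypes: Jonas ∈ {I^B I^B, I^B i}; Gus ∈ {I^A I^B}.
Weight each parental genotype pair by prior × P(type-A child):
  I^B i × I^A I^B: posterior weight 1; P(next child type AB) = 1/4.
Weighted sum = 1/4.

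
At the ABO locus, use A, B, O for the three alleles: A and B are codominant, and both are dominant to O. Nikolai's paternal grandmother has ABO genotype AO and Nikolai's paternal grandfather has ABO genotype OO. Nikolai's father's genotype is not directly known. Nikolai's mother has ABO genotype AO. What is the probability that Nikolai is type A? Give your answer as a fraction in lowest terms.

Nikolai's father's ABO genotype from AO × OO: 1/2 AO, 1/2 OO.
Crossing each possibility with the mother AO and summing P(type A): 1/2·3/4 + 1/2·1/2 = 5/8.

5/8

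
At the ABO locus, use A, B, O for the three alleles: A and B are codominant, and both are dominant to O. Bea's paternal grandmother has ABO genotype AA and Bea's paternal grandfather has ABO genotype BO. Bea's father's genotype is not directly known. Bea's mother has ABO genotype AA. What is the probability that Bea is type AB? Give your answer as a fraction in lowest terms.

Bea's father's ABO genotype from AA × BO: 1/2 AB, 1/2 AO.
Crossing each possibility with the mother AA and summing P(type AB): 1/2·1/2 + 1/2·0 = 1/4.

1/4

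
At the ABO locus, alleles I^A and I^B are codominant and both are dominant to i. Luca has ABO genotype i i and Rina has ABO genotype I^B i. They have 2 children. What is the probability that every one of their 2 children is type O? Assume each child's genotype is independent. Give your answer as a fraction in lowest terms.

1/4

ABO cross i i × I^B i → 1/2 O, 1/2 B.
So P(type O) = 1/2 per child.
All 2 independent: (1/2)^2 = 1/4.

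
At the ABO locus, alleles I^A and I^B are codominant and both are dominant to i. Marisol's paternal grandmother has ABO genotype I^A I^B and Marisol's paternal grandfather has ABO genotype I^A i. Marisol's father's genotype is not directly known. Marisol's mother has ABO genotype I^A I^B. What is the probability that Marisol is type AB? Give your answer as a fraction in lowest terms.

3/8

Marisol's father's ABO genotype from I^A I^B × I^A i: 1/4 I^A I^A, 1/4 I^A I^B, 1/4 I^A i, 1/4 I^B i.
Crossing each possibility with the mother I^A I^B and summing P(type AB): 1/4·1/2 + 1/4·1/2 + 1/4·1/4 + 1/4·1/4 = 3/8.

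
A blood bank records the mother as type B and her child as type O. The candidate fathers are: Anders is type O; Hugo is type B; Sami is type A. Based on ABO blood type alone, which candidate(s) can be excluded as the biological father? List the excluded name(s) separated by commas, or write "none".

none

A candidate is excluded only if no genotype consistent with his phenotype could produce a type O child with a type B mother.
Every candidate has at least one consistent genotype combination, so none can be excluded.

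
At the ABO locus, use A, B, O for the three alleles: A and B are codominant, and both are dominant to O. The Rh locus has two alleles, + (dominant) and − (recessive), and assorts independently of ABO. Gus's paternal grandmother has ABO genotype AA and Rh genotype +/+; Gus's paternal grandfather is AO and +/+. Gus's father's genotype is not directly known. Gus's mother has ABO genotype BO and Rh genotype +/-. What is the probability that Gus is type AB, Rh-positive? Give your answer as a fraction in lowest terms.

Gus's father's ABO genotype from AA × AO: 1/2 AA, 1/2 AO.
Crossing each possibility with the mother BO and summing P(type AB): 1/2·1/2 + 1/2·1/4 = 3/8.
Similarly for Rh via the father's Rh distribution: P(Rh+) = 1.
Independent loci: 3/8 × 1 = 3/8.

3/8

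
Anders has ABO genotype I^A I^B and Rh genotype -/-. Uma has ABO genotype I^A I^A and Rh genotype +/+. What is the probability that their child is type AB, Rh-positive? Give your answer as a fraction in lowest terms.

1/2

ABO cross I^A I^B × I^A I^A → offspring phenotypes: 1/2 A, 1/2 AB.
Rh cross -/- × +/+ → 1 Rh+.
Independent loci: P(type AB, Rh-positive) = 1/2 × 1 = 1/2.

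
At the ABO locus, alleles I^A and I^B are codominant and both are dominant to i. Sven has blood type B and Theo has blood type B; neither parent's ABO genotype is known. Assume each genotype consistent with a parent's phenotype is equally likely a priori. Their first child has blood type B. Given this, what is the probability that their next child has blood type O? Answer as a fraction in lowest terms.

1/20

Possible genotypes: Sven ∈ {I^B I^B, I^B i}; Theo ∈ {I^B I^B, I^B i}.
Weight each parental genotype pair by prior × P(type-B child):
  I^B I^B × I^B I^B: posterior weight 4/15; P(next child type O) = 0.
  I^B I^B × I^B i: posterior weight 4/15; P(next child type O) = 0.
  I^B i × I^B I^B: posterior weight 4/15; P(next child type O) = 0.
  I^B i × I^B i: posterior weight 1/5; P(next child type O) = 1/4.
Weighted sum = 1/20.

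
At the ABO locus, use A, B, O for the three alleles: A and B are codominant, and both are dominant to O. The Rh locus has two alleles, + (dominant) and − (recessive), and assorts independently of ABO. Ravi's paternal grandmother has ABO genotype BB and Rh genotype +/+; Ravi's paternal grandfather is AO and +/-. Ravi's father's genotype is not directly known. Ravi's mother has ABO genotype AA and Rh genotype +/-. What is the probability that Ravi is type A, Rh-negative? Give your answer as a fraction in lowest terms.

1/16

Ravi's father's ABO genotype from BB × AO: 1/2 AB, 1/2 BO.
Crossing each possibility with the mother AA and summing P(type A): 1/2·1/2 + 1/2·1/2 = 1/2.
Similarly for Rh via the father's Rh distribution: P(Rh-) = 1/8.
Independent loci: 1/2 × 1/8 = 1/16.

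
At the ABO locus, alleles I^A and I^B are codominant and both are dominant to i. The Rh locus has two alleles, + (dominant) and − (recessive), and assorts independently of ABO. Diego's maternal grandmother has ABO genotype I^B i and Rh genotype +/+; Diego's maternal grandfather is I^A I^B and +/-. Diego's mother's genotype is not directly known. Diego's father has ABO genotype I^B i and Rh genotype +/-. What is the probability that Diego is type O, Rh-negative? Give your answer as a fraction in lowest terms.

1/64

Diego's mother's ABO genotype from I^B i × I^A I^B: 1/4 I^A I^B, 1/4 I^A i, 1/4 I^B I^B, 1/4 I^B i.
Crossing each possibility with the father I^B i and summing P(type O): 1/4·0 + 1/4·1/4 + 1/4·0 + 1/4·1/4 = 1/8.
Similarly for Rh via the mother's Rh distribution: P(Rh-) = 1/8.
Independent loci: 1/8 × 1/8 = 1/64.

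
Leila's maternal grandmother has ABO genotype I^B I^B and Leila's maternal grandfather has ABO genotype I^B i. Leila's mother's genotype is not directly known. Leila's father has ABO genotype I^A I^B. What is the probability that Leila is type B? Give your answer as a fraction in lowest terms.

Leila's mother's ABO genotype from I^B I^B × I^B i: 1/2 I^B I^B, 1/2 I^B i.
Crossing each possibility with the father I^A I^B and summing P(type B): 1/2·1/2 + 1/2·1/2 = 1/2.

1/2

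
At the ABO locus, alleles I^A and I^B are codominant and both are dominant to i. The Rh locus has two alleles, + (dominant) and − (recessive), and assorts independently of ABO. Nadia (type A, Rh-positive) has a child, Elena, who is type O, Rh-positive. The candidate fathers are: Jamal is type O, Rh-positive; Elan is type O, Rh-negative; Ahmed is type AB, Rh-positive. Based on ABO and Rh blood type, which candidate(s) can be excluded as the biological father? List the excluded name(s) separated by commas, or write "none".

Ahmed

A candidate is excluded only if no genotype consistent with his phenotype could produce a type O, Rh-positive child with a type A, Rh-positive mother.
Ahmed (type AB, Rh+): no genotype consistent with that phenotype can produce a type-O Rh+ child with a type-A mother.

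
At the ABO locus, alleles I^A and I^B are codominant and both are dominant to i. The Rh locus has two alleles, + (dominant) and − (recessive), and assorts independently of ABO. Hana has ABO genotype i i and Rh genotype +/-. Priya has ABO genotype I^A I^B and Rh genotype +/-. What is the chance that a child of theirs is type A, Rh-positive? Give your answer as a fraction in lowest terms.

ABO cross i i × I^A I^B → offspring phenotypes: 1/2 A, 1/2 B.
Rh cross +/- × +/- → 3/4 Rh+, 1/4 Rh-.
Independent loci: P(type A, Rh-positive) = 1/2 × 3/4 = 3/8.

3/8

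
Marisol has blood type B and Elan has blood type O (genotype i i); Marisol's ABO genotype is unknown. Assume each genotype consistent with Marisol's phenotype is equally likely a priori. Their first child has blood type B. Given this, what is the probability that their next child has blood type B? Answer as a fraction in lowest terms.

Possible genotypes: Marisol ∈ {I^B I^B, I^B i}; Elan ∈ {i i}.
Weight each parental genotype pair by prior × P(type-B child):
  I^B I^B × i i: posterior weight 2/3; P(next child type B) = 1.
  I^B i × i i: posterior weight 1/3; P(next child type B) = 1/2.
Weighted sum = 5/6.

5/6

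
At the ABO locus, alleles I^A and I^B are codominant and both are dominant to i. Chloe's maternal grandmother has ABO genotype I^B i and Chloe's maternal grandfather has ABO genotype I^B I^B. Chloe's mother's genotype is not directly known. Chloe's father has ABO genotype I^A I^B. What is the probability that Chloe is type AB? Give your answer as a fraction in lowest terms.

Chloe's mother's ABO genotype from I^B i × I^B I^B: 1/2 I^B I^B, 1/2 I^B i.
Crossing each possibility with the father I^A I^B and summing P(type AB): 1/2·1/2 + 1/2·1/4 = 3/8.

3/8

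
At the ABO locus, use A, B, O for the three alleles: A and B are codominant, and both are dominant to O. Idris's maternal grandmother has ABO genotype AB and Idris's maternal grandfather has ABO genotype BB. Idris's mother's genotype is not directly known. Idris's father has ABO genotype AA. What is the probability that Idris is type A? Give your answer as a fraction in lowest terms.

Idris's mother's ABO genotype from AB × BB: 1/2 AB, 1/2 BB.
Crossing each possibility with the father AA and summing P(type A): 1/2·1/2 + 1/2·0 = 1/4.

1/4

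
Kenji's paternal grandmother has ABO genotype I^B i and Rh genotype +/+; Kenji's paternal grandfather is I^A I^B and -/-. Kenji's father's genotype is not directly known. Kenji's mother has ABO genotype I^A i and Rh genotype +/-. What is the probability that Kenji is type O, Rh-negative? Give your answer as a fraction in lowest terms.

Kenji's father's ABO genotype from I^B i × I^A I^B: 1/4 I^A I^B, 1/4 I^A i, 1/4 I^B I^B, 1/4 I^B i.
Crossing each possibility with the mother I^A i and summing P(type O): 1/4·0 + 1/4·1/4 + 1/4·0 + 1/4·1/4 = 1/8.
Similarly for Rh via the father's Rh distribution: P(Rh-) = 1/4.
Independent loci: 1/8 × 1/4 = 1/32.

1/32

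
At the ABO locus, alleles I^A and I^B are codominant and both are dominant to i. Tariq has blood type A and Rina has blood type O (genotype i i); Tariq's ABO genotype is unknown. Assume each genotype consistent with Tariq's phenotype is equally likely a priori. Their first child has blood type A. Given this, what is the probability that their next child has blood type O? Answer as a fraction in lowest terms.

Possible genotypes: Tariq ∈ {I^A I^A, I^A i}; Rina ∈ {i i}.
Weight each parental genotype pair by prior × P(type-A child):
  I^A I^A × i i: posterior weight 2/3; P(next child type O) = 0.
  I^A i × i i: posterior weight 1/3; P(next child type O) = 1/2.
Weighted sum = 1/6.

1/6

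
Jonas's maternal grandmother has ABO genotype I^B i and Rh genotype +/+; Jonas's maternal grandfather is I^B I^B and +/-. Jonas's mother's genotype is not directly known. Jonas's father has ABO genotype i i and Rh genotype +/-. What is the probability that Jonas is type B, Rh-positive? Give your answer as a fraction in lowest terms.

Jonas's mother's ABO genotype from I^B i × I^B I^B: 1/2 I^B I^B, 1/2 I^B i.
Crossing each possibility with the father i i and summing P(type B): 1/2·1 + 1/2·1/2 = 3/4.
Similarly for Rh via the mother's Rh distribution: P(Rh+) = 7/8.
Independent loci: 3/4 × 7/8 = 21/32.

21/32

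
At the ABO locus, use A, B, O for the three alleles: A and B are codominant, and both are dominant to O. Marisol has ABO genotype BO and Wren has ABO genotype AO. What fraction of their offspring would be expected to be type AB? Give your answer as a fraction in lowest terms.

1/4

ABO cross BO × AO → offspring phenotypes: 1/4 O, 1/4 A, 1/4 B, 1/4 AB.
So P(type AB) = 1/4.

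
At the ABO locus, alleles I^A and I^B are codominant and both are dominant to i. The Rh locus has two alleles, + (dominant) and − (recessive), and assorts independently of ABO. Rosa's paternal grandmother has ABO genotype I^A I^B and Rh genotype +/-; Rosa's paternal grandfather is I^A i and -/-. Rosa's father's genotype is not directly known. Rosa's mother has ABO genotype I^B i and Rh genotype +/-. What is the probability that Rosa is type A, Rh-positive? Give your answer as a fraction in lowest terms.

5/32

Rosa's father's ABO genotype from I^A I^B × I^A i: 1/4 I^A I^A, 1/4 I^A I^B, 1/4 I^A i, 1/4 I^B i.
Crossing each possibility with the mother I^B i and summing P(type A): 1/4·1/2 + 1/4·1/4 + 1/4·1/4 + 1/4·0 = 1/4.
Similarly for Rh via the father's Rh distribution: P(Rh+) = 5/8.
Independent loci: 1/4 × 5/8 = 5/32.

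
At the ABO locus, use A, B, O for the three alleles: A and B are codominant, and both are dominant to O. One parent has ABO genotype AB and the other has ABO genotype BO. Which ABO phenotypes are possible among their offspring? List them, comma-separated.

Gametes from AB × BO give offspring ABO genotypes AB, AO, BB, BO, i.e. phenotypes A, B, AB.

A, B, AB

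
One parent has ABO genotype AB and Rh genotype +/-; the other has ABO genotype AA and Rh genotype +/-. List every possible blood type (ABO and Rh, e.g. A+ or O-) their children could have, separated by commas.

A+, A-, AB+, AB-

Gametes from AB × AA give offspring ABO genotypes AA, AB, i.e. phenotypes A, AB.
Rh cross +/- × +/- → phenotypes Rh+, Rh-.
Combining independently: A+, A-, AB+, AB-.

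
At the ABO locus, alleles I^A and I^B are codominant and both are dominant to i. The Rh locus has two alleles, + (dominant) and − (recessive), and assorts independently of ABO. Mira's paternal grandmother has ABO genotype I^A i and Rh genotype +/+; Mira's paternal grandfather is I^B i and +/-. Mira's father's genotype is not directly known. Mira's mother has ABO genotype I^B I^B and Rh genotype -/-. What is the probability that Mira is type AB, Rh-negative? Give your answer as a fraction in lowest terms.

Mira's father's ABO genotype from I^A i × I^B i: 1/4 I^A I^B, 1/4 I^A i, 1/4 I^B i, 1/4 i i.
Crossing each possibility with the mother I^B I^B and summing P(type AB): 1/4·1/2 + 1/4·1/2 + 1/4·0 + 1/4·0 = 1/4.
Similarly for Rh via the father's Rh distribution: P(Rh-) = 1/4.
Independent loci: 1/4 × 1/4 = 1/16.

1/16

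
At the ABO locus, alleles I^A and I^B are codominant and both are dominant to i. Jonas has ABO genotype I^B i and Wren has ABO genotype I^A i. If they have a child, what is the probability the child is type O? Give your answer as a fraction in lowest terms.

ABO cross I^B i × I^A i → offspring phenotypes: 1/4 O, 1/4 A, 1/4 B, 1/4 AB.
So P(type O) = 1/4.

1/4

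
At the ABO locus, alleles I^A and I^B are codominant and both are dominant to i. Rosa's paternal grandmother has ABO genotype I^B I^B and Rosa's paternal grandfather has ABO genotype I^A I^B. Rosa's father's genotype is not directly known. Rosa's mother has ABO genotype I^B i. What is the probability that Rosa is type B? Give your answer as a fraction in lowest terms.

3/4

Rosa's father's ABO genotype from I^B I^B × I^A I^B: 1/2 I^A I^B, 1/2 I^B I^B.
Crossing each possibility with the mother I^B i and summing P(type B): 1/2·1/2 + 1/2·1 = 3/4.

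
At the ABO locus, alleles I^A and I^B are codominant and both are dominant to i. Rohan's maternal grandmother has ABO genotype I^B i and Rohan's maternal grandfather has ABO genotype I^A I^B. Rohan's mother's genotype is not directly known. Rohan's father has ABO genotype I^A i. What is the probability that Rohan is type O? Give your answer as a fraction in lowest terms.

Rohan's mother's ABO genotype from I^B i × I^A I^B: 1/4 I^A I^B, 1/4 I^A i, 1/4 I^B I^B, 1/4 I^B i.
Crossing each possibility with the father I^A i and summing P(type O): 1/4·0 + 1/4·1/4 + 1/4·0 + 1/4·1/4 = 1/8.

1/8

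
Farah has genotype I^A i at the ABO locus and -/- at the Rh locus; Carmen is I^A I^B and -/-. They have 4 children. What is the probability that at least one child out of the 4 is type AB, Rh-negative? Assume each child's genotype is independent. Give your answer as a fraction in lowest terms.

175/256

ABO cross I^A i × I^A I^B → 1/2 A, 1/4 B, 1/4 AB.
Rh cross -/- × -/- → 1 Rh-; so P(type AB, Rh-negative) = 1/4 × 1 = 1/4 per child.
P(none) = (3/4)^4 = 81/256; P(at least one) = 1 − 81/256 = 175/256.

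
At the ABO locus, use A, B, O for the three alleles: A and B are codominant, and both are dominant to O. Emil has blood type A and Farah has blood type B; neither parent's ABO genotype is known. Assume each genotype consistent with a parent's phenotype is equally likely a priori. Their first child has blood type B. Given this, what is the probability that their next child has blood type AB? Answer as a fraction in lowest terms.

5/12

Possible genotypes: Emil ∈ {AA, AO}; Farah ∈ {BB, BO}.
Weight each parental genotype pair by prior × P(type-B child):
  AO × BB: posterior weight 2/3; P(next child type AB) = 1/2.
  AO × BO: posterior weight 1/3; P(next child type AB) = 1/4.
Weighted sum = 5/12.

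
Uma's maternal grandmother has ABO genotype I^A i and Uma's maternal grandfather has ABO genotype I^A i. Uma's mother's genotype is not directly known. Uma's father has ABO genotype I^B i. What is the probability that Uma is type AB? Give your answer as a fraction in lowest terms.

1/4

Uma's mother's ABO genotype from I^A i × I^A i: 1/4 I^A I^A, 1/2 I^A i, 1/4 i i.
Crossing each possibility with the father I^B i and summing P(type AB): 1/4·1/2 + 1/2·1/4 + 1/4·0 = 1/4.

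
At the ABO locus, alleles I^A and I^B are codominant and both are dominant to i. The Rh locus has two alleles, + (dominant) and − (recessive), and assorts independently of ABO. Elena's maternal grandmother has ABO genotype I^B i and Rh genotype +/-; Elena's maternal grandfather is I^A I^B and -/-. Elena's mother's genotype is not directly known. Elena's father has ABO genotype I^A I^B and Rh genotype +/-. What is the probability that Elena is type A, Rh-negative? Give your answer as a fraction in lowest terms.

3/32

Elena's mother's ABO genotype from I^B i × I^A I^B: 1/4 I^A I^B, 1/4 I^A i, 1/4 I^B I^B, 1/4 I^B i.
Crossing each possibility with the father I^A I^B and summing P(type A): 1/4·1/4 + 1/4·1/2 + 1/4·0 + 1/4·1/4 = 1/4.
Similarly for Rh via the mother's Rh distribution: P(Rh-) = 3/8.
Independent loci: 1/4 × 3/8 = 3/32.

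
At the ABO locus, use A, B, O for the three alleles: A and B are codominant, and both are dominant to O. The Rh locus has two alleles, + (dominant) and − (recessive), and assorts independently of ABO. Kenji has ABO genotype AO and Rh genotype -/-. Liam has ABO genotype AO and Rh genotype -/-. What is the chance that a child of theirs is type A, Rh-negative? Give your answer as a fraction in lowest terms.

ABO cross AO × AO → offspring phenotypes: 1/4 O, 3/4 A.
Rh cross -/- × -/- → 1 Rh-.
Independent loci: P(type A, Rh-negative) = 3/4 × 1 = 3/4.

3/4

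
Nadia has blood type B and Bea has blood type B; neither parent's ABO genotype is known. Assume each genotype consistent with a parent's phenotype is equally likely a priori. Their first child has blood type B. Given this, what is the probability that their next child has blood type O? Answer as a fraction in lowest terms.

Possible genotypes: Nadia ∈ {BB, BO}; Bea ∈ {BB, BO}.
Weight each parental genotype pair by prior × P(type-B child):
  BB × BB: posterior weight 4/15; P(next child type O) = 0.
  BB × BO: posterior weight 4/15; P(next child type O) = 0.
  BO × BB: posterior weight 4/15; P(next child type O) = 0.
  BO × BO: posterior weight 1/5; P(next child type O) = 1/4.
Weighted sum = 1/20.

1/20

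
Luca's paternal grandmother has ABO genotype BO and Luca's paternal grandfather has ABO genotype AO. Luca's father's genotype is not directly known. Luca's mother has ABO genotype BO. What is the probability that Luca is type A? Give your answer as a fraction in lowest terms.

Luca's father's ABO genotype from BO × AO: 1/4 AB, 1/4 AO, 1/4 BO, 1/4 OO.
Crossing each possibility with the mother BO and summing P(type A): 1/4·1/4 + 1/4·1/4 + 1/4·0 + 1/4·0 = 1/8.

1/8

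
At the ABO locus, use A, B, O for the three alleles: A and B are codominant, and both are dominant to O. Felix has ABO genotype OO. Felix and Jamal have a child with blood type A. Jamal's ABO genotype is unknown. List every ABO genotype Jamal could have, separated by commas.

AA, AB, AO

For each candidate genotype of Jamal, check whether crossing it with OO can produce every observed child phenotype.
  AA → possible child types {A} ✓
  AB → possible child types {A, B} ✓
  AO → possible child types {O, A} ✓
  BB → possible child types {B} ✗
  BO → possible child types {O, B} ✗
  OO → possible child types {O} ✗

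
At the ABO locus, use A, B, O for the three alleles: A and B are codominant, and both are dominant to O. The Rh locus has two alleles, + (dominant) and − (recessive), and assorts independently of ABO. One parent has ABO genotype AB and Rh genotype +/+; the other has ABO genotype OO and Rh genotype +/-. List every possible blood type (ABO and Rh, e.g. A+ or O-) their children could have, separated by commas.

A+, B+

Gametes from AB × OO give offspring ABO genotypes AO, BO, i.e. phenotypes A, B.
Rh cross +/+ × +/- → phenotypes Rh+.
Combining independently: A+, B+.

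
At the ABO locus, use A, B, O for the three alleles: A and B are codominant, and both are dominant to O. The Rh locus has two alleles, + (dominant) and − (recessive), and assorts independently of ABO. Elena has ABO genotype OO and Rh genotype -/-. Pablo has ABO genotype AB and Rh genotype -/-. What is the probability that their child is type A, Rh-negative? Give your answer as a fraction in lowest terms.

ABO cross OO × AB → offspring phenotypes: 1/2 A, 1/2 B.
Rh cross -/- × -/- → 1 Rh-.
Independent loci: P(type A, Rh-negative) = 1/2 × 1 = 1/2.

1/2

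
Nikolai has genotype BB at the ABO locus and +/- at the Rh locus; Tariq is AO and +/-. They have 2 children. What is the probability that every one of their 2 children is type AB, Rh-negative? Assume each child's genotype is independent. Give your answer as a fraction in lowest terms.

1/64

ABO cross BB × AO → 1/2 B, 1/2 AB.
Rh cross +/- × +/- → 3/4 Rh+, 1/4 Rh-; so P(type AB, Rh-negative) = 1/2 × 1/4 = 1/8 per child.
All 2 independent: (1/8)^2 = 1/64.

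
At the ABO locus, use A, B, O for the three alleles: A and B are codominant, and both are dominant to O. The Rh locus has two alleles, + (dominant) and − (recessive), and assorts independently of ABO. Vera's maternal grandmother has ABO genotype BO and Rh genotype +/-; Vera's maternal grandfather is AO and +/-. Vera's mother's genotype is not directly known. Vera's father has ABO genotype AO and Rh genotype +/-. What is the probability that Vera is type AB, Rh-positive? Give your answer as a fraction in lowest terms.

Vera's mother's ABO genotype from BO × AO: 1/4 AB, 1/4 AO, 1/4 BO, 1/4 OO.
Crossing each possibility with the father AO and summing P(type AB): 1/4·1/4 + 1/4·0 + 1/4·1/4 + 1/4·0 = 1/8.
Similarly for Rh via the mother's Rh distribution: P(Rh+) = 3/4.
Independent loci: 1/8 × 3/4 = 3/32.

3/32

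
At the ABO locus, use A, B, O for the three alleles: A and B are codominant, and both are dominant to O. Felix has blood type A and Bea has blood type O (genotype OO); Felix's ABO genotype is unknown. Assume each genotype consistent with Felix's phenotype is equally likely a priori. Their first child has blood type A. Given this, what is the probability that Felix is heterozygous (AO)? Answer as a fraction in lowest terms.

Possible genotypes: Felix ∈ {AA, AO}; Bea ∈ {OO}.
Weight each parental genotype pair by prior × P(type-A child):
  AA × OO: posterior weight 2/3.
  AO × OO: posterior weight 1/3.
Sum the posterior weight over pairs where Felix is AO: 1/3.

1/3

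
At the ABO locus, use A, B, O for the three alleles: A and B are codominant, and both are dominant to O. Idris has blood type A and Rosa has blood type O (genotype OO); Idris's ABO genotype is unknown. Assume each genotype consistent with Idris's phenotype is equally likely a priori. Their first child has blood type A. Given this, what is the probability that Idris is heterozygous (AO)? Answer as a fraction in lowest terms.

1/3

Possible genotypes: Idris ∈ {AA, AO}; Rosa ∈ {OO}.
Weight each parental genotype pair by prior × P(type-A child):
  AA × OO: posterior weight 2/3.
  AO × OO: posterior weight 1/3.
Sum the posterior weight over pairs where Idris is AO: 1/3.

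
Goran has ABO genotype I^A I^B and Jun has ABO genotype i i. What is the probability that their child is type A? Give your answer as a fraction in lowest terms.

1/2

ABO cross I^A I^B × i i → offspring phenotypes: 1/2 A, 1/2 B.
So P(type A) = 1/2.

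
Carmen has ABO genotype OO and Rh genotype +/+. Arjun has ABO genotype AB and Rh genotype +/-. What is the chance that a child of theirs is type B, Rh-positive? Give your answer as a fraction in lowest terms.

ABO cross OO × AB → offspring phenotypes: 1/2 A, 1/2 B.
Rh cross +/+ × +/- → 1 Rh+.
Independent loci: P(type B, Rh-positive) = 1/2 × 1 = 1/2.

1/2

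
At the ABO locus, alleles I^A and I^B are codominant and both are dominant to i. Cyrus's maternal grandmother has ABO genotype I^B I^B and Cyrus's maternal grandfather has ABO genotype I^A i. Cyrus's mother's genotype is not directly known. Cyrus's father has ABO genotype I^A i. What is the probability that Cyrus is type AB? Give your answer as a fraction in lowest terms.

Cyrus's mother's ABO genotype from I^B I^B × I^A i: 1/2 I^A I^B, 1/2 I^B i.
Crossing each possibility with the father I^A i and summing P(type AB): 1/2·1/4 + 1/2·1/4 = 1/4.

1/4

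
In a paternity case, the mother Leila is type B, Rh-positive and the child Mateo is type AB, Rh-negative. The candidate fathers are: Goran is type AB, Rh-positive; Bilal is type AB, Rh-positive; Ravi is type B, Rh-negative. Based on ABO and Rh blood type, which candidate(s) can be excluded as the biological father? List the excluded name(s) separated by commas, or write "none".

Ravi

A candidate is excluded only if no genotype consistent with his phenotype could produce a type AB, Rh-negative child with a type B, Rh-positive mother.
Ravi (type B, Rh-): no genotype consistent with that phenotype can produce a type-AB Rh- child with a type-B mother.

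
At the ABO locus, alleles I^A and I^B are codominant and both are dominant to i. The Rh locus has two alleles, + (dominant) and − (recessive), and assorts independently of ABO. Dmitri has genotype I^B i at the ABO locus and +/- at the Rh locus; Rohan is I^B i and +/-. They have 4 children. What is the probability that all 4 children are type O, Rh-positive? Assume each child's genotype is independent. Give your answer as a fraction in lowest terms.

81/65536

ABO cross I^B i × I^B i → 1/4 O, 3/4 B.
Rh cross +/- × +/- → 3/4 Rh+, 1/4 Rh-; so P(type O, Rh-positive) = 1/4 × 3/4 = 3/16 per child.
All 4 independent: (3/16)^4 = 81/65536.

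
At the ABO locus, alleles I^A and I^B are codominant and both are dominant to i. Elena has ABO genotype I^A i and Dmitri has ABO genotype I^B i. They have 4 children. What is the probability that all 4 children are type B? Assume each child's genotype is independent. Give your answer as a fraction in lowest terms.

ABO cross I^A i × I^B i → 1/4 O, 1/4 A, 1/4 B, 1/4 AB.
So P(type B) = 1/4 per child.
All 4 independent: (1/4)^4 = 1/256.

1/256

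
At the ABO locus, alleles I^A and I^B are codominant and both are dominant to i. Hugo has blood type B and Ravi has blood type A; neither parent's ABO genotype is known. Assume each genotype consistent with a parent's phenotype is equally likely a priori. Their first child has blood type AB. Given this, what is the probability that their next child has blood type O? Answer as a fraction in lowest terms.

1/36

Possible genotypes: Hugo ∈ {I^B I^B, I^B i}; Ravi ∈ {I^A I^A, I^A i}.
Weight each parental genotype pair by prior × P(type-AB child):
  I^B I^B × I^A I^A: posterior weight 4/9; P(next child type O) = 0.
  I^B I^B × I^A i: posterior weight 2/9; P(next child type O) = 0.
  I^B i × I^A I^A: posterior weight 2/9; P(next child type O) = 0.
  I^B i × I^A i: posterior weight 1/9; P(next child type O) = 1/4.
Weighted sum = 1/36.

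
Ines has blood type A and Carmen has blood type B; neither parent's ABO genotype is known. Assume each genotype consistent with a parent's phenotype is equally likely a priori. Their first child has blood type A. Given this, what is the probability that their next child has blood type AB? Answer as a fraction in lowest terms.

5/12

Possible genotypes: Ines ∈ {AA, AO}; Carmen ∈ {BB, BO}.
Weight each parental genotype pair by prior × P(type-A child):
  AA × BO: posterior weight 2/3; P(next child type AB) = 1/2.
  AO × BO: posterior weight 1/3; P(next child type AB) = 1/4.
Weighted sum = 5/12.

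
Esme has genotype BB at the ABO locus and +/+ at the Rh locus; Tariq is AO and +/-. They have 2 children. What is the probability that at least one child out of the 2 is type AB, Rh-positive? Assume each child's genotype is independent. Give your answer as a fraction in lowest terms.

ABO cross BB × AO → 1/2 B, 1/2 AB.
Rh cross +/+ × +/- → 1 Rh+; so P(type AB, Rh-positive) = 1/2 × 1 = 1/2 per child.
P(none) = (1/2)^2 = 1/4; P(at least one) = 1 − 1/4 = 3/4.

3/4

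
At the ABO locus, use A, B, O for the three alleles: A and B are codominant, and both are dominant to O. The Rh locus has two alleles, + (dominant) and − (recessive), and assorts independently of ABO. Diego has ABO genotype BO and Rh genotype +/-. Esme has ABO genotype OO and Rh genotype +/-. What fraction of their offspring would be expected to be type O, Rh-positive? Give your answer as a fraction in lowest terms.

3/8

ABO cross BO × OO → offspring phenotypes: 1/2 O, 1/2 B.
Rh cross +/- × +/- → 3/4 Rh+, 1/4 Rh-.
Independent loci: P(type O, Rh-positive) = 1/2 × 3/4 = 3/8.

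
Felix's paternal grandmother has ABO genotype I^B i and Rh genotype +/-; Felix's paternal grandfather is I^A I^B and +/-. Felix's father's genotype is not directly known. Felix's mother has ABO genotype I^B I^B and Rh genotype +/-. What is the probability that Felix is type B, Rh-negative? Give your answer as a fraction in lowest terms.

3/16

Felix's father's ABO genotype from I^B i × I^A I^B: 1/4 I^A I^B, 1/4 I^A i, 1/4 I^B I^B, 1/4 I^B i.
Crossing each possibility with the mother I^B I^B and summing P(type B): 1/4·1/2 + 1/4·1/2 + 1/4·1 + 1/4·1 = 3/4.
Similarly for Rh via the father's Rh distribution: P(Rh-) = 1/4.
Independent loci: 3/4 × 1/4 = 3/16.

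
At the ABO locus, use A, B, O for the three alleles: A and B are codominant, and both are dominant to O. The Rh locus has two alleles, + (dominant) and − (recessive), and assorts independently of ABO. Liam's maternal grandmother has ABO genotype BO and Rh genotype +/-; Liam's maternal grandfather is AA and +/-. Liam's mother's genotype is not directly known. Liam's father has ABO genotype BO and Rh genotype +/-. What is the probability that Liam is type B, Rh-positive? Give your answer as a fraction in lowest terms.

9/32

Liam's mother's ABO genotype from BO × AA: 1/2 AB, 1/2 AO.
Crossing each possibility with the father BO and summing P(type B): 1/2·1/2 + 1/2·1/4 = 3/8.
Similarly for Rh via the mother's Rh distribution: P(Rh+) = 3/4.
Independent loci: 3/8 × 3/4 = 9/32.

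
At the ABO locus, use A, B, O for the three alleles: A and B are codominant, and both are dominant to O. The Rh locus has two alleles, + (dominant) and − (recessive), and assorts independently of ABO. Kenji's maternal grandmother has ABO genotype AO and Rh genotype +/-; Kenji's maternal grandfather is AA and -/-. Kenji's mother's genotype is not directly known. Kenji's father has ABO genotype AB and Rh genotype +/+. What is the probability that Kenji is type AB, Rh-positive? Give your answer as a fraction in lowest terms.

Kenji's mother's ABO genotype from AO × AA: 1/2 AA, 1/2 AO.
Crossing each possibility with the father AB and summing P(type AB): 1/2·1/2 + 1/2·1/4 = 3/8.
Similarly for Rh via the mother's Rh distribution: P(Rh+) = 1.
Independent loci: 3/8 × 1 = 3/8.

3/8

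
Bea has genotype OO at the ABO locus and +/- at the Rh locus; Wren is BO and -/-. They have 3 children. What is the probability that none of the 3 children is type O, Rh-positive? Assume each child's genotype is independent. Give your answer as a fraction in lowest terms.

ABO cross OO × BO → 1/2 O, 1/2 B.
Rh cross +/- × -/- → 1/2 Rh+, 1/2 Rh-; so P(type O, Rh-positive) = 1/2 × 1/2 = 1/4 per child.
P(not type O, Rh-positive) = 3/4 for one child; (3/4)^3 = 27/64.

27/64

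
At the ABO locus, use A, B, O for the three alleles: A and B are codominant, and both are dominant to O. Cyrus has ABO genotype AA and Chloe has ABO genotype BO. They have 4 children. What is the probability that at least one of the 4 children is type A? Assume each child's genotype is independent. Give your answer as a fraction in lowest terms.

15/16

ABO cross AA × BO → 1/2 A, 1/2 AB.
So P(type A) = 1/2 per child.
P(none) = (1/2)^4 = 1/16; P(at least one) = 1 − 1/16 = 15/16.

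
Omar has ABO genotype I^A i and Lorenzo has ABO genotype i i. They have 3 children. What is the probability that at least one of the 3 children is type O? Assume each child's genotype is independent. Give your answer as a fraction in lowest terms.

7/8

ABO cross I^A i × i i → 1/2 O, 1/2 A.
So P(type O) = 1/2 per child.
P(none) = (1/2)^3 = 1/8; P(at least one) = 1 − 1/8 = 7/8.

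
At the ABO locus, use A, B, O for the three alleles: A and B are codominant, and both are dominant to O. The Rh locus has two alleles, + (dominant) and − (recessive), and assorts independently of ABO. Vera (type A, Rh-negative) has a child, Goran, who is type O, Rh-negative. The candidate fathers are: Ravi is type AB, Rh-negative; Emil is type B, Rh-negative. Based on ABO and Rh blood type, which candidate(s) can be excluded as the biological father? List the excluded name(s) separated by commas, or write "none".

Ravi

A candidate is excluded only if no genotype consistent with his phenotype could produce a type O, Rh-negative child with a type A, Rh-negative mother.
Ravi (type AB, Rh-): no genotype consistent with that phenotype can produce a type-O Rh- child with a type-A mother.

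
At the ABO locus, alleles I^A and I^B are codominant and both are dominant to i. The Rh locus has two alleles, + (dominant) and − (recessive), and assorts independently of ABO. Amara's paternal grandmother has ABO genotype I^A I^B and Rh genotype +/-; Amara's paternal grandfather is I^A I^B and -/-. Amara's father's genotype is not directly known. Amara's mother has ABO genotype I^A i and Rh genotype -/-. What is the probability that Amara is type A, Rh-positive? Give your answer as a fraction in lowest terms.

Amara's father's ABO genotype from I^A I^B × I^A I^B: 1/4 I^A I^A, 1/2 I^A I^B, 1/4 I^B I^B.
Crossing each possibility with the mother I^A i and summing P(type A): 1/4·1 + 1/2·1/2 + 1/4·0 = 1/2.
Similarly for Rh via the father's Rh distribution: P(Rh+) = 1/4.
Independent loci: 1/2 × 1/4 = 1/8.

1/8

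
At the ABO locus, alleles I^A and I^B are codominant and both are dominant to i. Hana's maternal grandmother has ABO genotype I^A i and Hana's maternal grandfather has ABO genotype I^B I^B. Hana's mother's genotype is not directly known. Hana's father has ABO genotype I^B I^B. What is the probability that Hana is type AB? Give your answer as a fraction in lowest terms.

1/4

Hana's mother's ABO genotype from I^A i × I^B I^B: 1/2 I^A I^B, 1/2 I^B i.
Crossing each possibility with the father I^B I^B and summing P(type AB): 1/2·1/2 + 1/2·0 = 1/4.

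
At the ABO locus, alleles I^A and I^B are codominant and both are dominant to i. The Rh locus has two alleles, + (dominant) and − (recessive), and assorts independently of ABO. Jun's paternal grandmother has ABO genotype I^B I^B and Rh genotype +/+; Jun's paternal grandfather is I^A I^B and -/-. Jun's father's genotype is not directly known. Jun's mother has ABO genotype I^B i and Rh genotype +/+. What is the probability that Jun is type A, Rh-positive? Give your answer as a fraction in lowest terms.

1/8

Jun's father's ABO genotype from I^B I^B × I^A I^B: 1/2 I^A I^B, 1/2 I^B I^B.
Crossing each possibility with the mother I^B i and summing P(type A): 1/2·1/4 + 1/2·0 = 1/8.
Similarly for Rh via the father's Rh distribution: P(Rh+) = 1.
Independent loci: 1/8 × 1 = 1/8.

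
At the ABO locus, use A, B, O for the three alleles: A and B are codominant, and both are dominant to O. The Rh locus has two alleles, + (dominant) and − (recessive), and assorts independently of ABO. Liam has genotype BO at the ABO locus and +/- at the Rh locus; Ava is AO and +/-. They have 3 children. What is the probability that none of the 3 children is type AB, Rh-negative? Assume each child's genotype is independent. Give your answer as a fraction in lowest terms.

ABO cross BO × AO → 1/4 O, 1/4 A, 1/4 B, 1/4 AB.
Rh cross +/- × +/- → 3/4 Rh+, 1/4 Rh-; so P(type AB, Rh-negative) = 1/4 × 1/4 = 1/16 per child.
P(not type AB, Rh-negative) = 15/16 for one child; (15/16)^3 = 3375/4096.

3375/4096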